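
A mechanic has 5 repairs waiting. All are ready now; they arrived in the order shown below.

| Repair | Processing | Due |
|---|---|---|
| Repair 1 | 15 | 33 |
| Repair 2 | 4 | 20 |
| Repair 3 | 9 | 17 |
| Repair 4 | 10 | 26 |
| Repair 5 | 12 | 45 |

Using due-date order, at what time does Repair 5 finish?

EDD (increasing due date): Repair 3 Repair 2 Repair 4 Repair 1 Repair 5.
Repair 3: 0→9
Repair 2: 9→13
Repair 4: 13→23
Repair 1: 23→38
Repair 5: 38→50

50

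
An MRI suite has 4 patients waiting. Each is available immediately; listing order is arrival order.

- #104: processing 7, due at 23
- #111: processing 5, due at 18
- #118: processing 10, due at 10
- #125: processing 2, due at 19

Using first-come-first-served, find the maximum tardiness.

12

FIFO (arrival order): #104 #111 #118 #125.
#104: 0→7, due 23, tardiness 0
#111: 7→12, due 18, tardiness 0
#118: 12→22, due 10, tardiness 12
#125: 22→24, due 19, tardiness 5
Maximum = 12.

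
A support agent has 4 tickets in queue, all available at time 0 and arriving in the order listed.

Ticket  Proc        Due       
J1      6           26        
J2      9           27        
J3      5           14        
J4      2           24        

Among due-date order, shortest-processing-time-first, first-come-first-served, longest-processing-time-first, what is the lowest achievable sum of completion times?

44

EDD (increasing due date): J3 J4 J1 J2.
J3: 0→5
J4: 5→7
J1: 7→13
J2: 13→22
Sum = 5+7+13+22 = 47.
SPT (increasing processing time): J4 J3 J1 J2.
J4: 0→2
J3: 2→7
J1: 7→13
J2: 13→22
Sum = 2+7+13+22 = 44.
FIFO (arrival order): J1 J2 J3 J4.
J1: 0→6
J2: 6→15
J3: 15→20
J4: 20→22
Sum = 6+15+20+22 = 63.
LPT (decreasing processing time): J2 J1 J3 J4.
J2: 0→9
J1: 9→15
J3: 15→20
J4: 20→22
Sum = 9+15+20+22 = 66.
EDD 47, SPT 44, FIFO 63, LPT 66 → minimum 44.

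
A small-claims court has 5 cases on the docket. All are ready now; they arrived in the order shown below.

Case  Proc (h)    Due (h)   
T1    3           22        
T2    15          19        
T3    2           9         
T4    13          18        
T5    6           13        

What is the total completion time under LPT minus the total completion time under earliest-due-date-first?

47

LPT (decreasing processing time): T2 T4 T5 T1 T3.
T2: 0→15
T4: 15→28
T5: 28→34
T1: 34→37
T3: 37→39
Sum = 15+28+34+37+39 = 153.
EDD (increasing due date): T3 T5 T4 T2 T1.
T3: 0→2
T5: 2→8
T4: 8→21
T2: 21→36
T1: 36→39
Sum = 2+8+21+36+39 = 106.
Difference = 153 − 106 = 47.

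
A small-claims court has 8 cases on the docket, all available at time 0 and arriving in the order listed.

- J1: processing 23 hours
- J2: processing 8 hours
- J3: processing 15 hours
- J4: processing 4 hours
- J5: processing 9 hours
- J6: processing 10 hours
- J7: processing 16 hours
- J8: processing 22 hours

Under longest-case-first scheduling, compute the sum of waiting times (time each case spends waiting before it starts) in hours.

489

LPT (decreasing processing time): J1 J8 J7 J3 J6 J5 J2 J4.
J1: waits 0, runs 0→23
J8: waits 23, runs 23→45
J7: waits 45, runs 45→61
J3: waits 61, runs 61→76
J6: waits 76, runs 76→86
J5: waits 86, runs 86→95
J2: waits 95, runs 95→103
J4: waits 103, runs 103→107
Sum = 0+23+45+61+76+86+95+103 = 489.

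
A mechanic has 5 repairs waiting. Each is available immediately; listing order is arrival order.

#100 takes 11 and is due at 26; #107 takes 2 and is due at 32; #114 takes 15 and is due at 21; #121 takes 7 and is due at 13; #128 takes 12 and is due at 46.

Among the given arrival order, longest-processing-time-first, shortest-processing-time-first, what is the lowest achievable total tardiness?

26

FIFO (arrival order): #100 #107 #114 #121 #128.
#100: 0→11, due 26, tardiness 0
#107: 11→13, due 32, tardiness 0
#114: 13→28, due 21, tardiness 7
#121: 28→35, due 13, tardiness 22
#128: 35→47, due 46, tardiness 1
Sum = 0+0+7+22+1 = 30.
LPT (decreasing processing time): #114 #128 #100 #121 #107.
#114: 0→15, due 21, tardiness 0
#128: 15→27, due 46, tardiness 0
#100: 27→38, due 26, tardiness 12
#121: 38→45, due 13, tardiness 32
#107: 45→47, due 32, tardiness 15
Sum = 0+0+12+32+15 = 59.
SPT (increasing processing time): #107 #121 #100 #128 #114.
#107: 0→2, due 32, tardiness 0
#121: 2→9, due 13, tardiness 0
#100: 9→20, due 26, tardiness 0
#128: 20→32, due 46, tardiness 0
#114: 32→47, due 21, tardiness 26
Sum = 0+0+0+0+26 = 26.
FIFO 30, LPT 59, SPT 26 → minimum 26.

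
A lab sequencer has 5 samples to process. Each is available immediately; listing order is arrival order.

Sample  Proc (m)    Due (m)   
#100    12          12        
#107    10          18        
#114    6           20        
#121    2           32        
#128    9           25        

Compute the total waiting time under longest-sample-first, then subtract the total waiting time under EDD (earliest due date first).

LPT (decreasing processing time): #100 #107 #128 #114 #121.
#100: waits 0, runs 0→12
#107: waits 12, runs 12→22
#128: waits 22, runs 22→31
#114: waits 31, runs 31→37
#121: waits 37, runs 37→39
Sum = 0+12+22+31+37 = 102.
EDD (increasing due date): #100 #107 #114 #128 #121.
#100: waits 0, runs 0→12
#107: waits 12, runs 12→22
#114: waits 22, runs 22→28
#128: waits 28, runs 28→37
#121: waits 37, runs 37→39
Sum = 0+12+22+28+37 = 99.
Difference = 102 − 99 = 3.

3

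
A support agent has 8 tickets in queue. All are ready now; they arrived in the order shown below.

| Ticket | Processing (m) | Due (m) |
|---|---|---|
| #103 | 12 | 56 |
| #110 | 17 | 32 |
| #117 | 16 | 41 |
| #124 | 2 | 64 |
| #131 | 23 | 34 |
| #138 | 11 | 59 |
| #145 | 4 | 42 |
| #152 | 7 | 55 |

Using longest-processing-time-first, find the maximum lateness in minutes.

48

LPT (decreasing processing time): #131 #110 #117 #103 #138 #152 #145 #124.
#131: 0→23, due 34, lateness -11
#110: 23→40, due 32, lateness 8
#117: 40→56, due 41, lateness 15
#103: 56→68, due 56, lateness 12
#138: 68→79, due 59, lateness 20
#152: 79→86, due 55, lateness 31
#145: 86→90, due 42, lateness 48
#124: 90→92, due 64, lateness 28
Maximum = 48.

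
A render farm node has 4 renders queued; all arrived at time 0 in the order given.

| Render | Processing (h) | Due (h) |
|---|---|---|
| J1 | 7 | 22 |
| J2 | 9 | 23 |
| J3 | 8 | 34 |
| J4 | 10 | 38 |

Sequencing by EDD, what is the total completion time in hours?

81

EDD (increasing due date): J1 J2 J3 J4.
J1: 0→7
J2: 7→16
J3: 16→24
J4: 24→34
Sum = 7+16+24+34 = 81.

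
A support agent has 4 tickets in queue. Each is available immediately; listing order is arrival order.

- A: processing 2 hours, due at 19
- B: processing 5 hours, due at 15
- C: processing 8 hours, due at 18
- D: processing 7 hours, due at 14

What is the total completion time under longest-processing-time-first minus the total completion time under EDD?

4

LPT (decreasing processing time): C D B A.
C: 0→8
D: 8→15
B: 15→20
A: 20→22
Sum = 8+15+20+22 = 65.
EDD (increasing due date): D B C A.
D: 0→7
B: 7→12
C: 12→20
A: 20→22
Sum = 7+12+20+22 = 61.
Difference = 65 − 61 = 4.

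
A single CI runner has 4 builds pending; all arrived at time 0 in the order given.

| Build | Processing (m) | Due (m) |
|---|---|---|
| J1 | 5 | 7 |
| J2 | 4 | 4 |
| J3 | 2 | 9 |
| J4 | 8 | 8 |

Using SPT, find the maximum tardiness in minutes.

SPT (increasing processing time): J3 J2 J1 J4.
J3: 0→2, due 9, tardiness 0
J2: 2→6, due 4, tardiness 2
J1: 6→11, due 7, tardiness 4
J4: 11→19, due 8, tardiness 11
Maximum = 11.

11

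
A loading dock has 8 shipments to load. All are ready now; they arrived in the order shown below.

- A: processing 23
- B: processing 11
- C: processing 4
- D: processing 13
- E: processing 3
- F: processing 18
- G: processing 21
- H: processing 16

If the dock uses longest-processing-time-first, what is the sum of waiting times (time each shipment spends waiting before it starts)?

506

LPT (decreasing processing time): A G F H D B C E.
A: waits 0, runs 0→23
G: waits 23, runs 23→44
F: waits 44, runs 44→62
H: waits 62, runs 62→78
D: waits 78, runs 78→91
B: waits 91, runs 91→102
C: waits 102, runs 102→106
E: waits 106, runs 106→109
Sum = 0+23+44+62+78+91+102+106 = 506.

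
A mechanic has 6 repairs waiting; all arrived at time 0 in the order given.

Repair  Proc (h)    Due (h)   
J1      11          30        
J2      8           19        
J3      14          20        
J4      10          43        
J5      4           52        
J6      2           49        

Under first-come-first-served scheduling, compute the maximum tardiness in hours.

13

FIFO (arrival order): J1 J2 J3 J4 J5 J6.
J1: 0→11, due 30, tardiness 0
J2: 11→19, due 19, tardiness 0
J3: 19→33, due 20, tardiness 13
J4: 33→43, due 43, tardiness 0
J5: 43→47, due 52, tardiness 0
J6: 47→49, due 49, tardiness 0
Maximum = 13.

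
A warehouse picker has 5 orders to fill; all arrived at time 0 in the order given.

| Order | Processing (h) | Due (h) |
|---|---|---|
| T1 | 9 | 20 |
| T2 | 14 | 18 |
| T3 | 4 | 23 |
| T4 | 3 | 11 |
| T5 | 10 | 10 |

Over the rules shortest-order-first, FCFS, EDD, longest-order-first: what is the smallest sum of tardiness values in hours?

38

SPT (increasing processing time): T4 T3 T1 T5 T2.
T4: 0→3, due 11, tardiness 0
T3: 3→7, due 23, tardiness 0
T1: 7→16, due 20, tardiness 0
T5: 16→26, due 10, tardiness 16
T2: 26→40, due 18, tardiness 22
Sum = 0+0+0+16+22 = 38.
FIFO (arrival order): T1 T2 T3 T4 T5.
T1: 0→9, due 20, tardiness 0
T2: 9→23, due 18, tardiness 5
T3: 23→27, due 23, tardiness 4
T4: 27→30, due 11, tardiness 19
T5: 30→40, due 10, tardiness 30
Sum = 0+5+4+19+30 = 58.
EDD (increasing due date): T5 T4 T2 T1 T3.
T5: 0→10, due 10, tardiness 0
T4: 10→13, due 11, tardiness 2
T2: 13→27, due 18, tardiness 9
T1: 27→36, due 20, tardiness 16
T3: 36→40, due 23, tardiness 17
Sum = 0+2+9+16+17 = 44.
LPT (decreasing processing time): T2 T5 T1 T3 T4.
T2: 0→14, due 18, tardiness 0
T5: 14→24, due 10, tardiness 14
T1: 24→33, due 20, tardiness 13
T3: 33→37, due 23, tardiness 14
T4: 37→40, due 11, tardiness 29
Sum = 0+14+13+14+29 = 70.
SPT 38, FIFO 58, EDD 44, LPT 70 → minimum 38.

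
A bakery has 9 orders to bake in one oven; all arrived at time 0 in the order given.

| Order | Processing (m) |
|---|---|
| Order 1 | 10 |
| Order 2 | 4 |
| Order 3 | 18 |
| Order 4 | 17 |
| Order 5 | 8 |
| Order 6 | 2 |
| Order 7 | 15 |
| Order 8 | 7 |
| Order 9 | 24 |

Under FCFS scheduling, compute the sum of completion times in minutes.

481

FIFO (arrival order): Order 1 Order 2 Order 3 Order 4 Order 5 Order 6 Order 7 Order 8 Order 9.
Order 1: 0→10
Order 2: 10→14
Order 3: 14→32
Order 4: 32→49
Order 5: 49→57
Order 6: 57→59
Order 7: 59→74
Order 8: 74→81
Order 9: 81→105
Sum = 10+14+32+49+57+59+74+81+105 = 481.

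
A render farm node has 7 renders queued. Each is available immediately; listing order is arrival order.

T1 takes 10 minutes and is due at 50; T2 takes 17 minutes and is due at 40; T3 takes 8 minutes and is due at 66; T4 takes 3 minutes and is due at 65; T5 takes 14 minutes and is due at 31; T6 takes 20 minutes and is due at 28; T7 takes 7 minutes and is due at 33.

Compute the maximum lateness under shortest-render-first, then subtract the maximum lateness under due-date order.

SPT (increasing processing time): T4 T7 T3 T1 T5 T2 T6.
T4: 0→3, due 65, lateness -62
T7: 3→10, due 33, lateness -23
T3: 10→18, due 66, lateness -48
T1: 18→28, due 50, lateness -22
T5: 28→42, due 31, lateness 11
T2: 42→59, due 40, lateness 19
T6: 59→79, due 28, lateness 51
Maximum = 51.
EDD (increasing due date): T6 T5 T7 T2 T1 T4 T3.
T6: 0→20, due 28, lateness -8
T5: 20→34, due 31, lateness 3
T7: 34→41, due 33, lateness 8
T2: 41→58, due 40, lateness 18
T1: 58→68, due 50, lateness 18
T4: 68→71, due 65, lateness 6
T3: 71→79, due 66, lateness 13
Maximum = 18.
Difference = 51 − 18 = 33.

33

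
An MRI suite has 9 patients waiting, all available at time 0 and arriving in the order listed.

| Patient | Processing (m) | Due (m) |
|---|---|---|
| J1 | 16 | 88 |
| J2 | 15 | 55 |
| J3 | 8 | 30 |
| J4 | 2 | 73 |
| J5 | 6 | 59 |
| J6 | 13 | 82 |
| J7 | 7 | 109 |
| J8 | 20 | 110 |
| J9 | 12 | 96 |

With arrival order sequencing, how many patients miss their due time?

2

FIFO (arrival order): J1 J2 J3 J4 J5 J6 J7 J8 J9.
J1: 0→16, due 88, tardiness 0
J2: 16→31, due 55, tardiness 0
J3: 31→39, due 30, tardiness 9
J4: 39→41, due 73, tardiness 0
J5: 41→47, due 59, tardiness 0
J6: 47→60, due 82, tardiness 0
J7: 60→67, due 109, tardiness 0
J8: 67→87, due 110, tardiness 0
J9: 87→99, due 96, tardiness 3
Late patients: 2.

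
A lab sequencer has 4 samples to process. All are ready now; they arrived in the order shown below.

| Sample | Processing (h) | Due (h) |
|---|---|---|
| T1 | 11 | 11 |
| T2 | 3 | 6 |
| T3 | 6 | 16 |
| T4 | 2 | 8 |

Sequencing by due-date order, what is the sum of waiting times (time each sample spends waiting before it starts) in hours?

EDD (increasing due date): T2 T4 T1 T3.
T2: waits 0, runs 0→3
T4: waits 3, runs 3→5
T1: waits 5, runs 5→16
T3: waits 16, runs 16→22
Sum = 0+3+5+16 = 24.

24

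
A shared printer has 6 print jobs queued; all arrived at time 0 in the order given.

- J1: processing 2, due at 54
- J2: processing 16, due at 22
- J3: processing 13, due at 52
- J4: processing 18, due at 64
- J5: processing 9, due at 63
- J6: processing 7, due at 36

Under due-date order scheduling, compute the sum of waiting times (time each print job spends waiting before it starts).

EDD (increasing due date): J2 J6 J3 J1 J5 J4.
J2: waits 0, runs 0→16
J6: waits 16, runs 16→23
J3: waits 23, runs 23→36
J1: waits 36, runs 36→38
J5: waits 38, runs 38→47
J4: waits 47, runs 47→65
Sum = 0+16+23+36+38+47 = 160.

160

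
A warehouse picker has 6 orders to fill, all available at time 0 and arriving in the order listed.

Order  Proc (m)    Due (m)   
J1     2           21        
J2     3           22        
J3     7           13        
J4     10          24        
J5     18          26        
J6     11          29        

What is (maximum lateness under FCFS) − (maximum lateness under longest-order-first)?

FIFO (arrival order): J1 J2 J3 J4 J5 J6.
J1: 0→2, due 21, lateness -19
J2: 2→5, due 22, lateness -17
J3: 5→12, due 13, lateness -1
J4: 12→22, due 24, lateness -2
J5: 22→40, due 26, lateness 14
J6: 40→51, due 29, lateness 22
Maximum = 22.
LPT (decreasing processing time): J5 J6 J4 J3 J2 J1.
J5: 0→18, due 26, lateness -8
J6: 18→29, due 29, lateness 0
J4: 29→39, due 24, lateness 15
J3: 39→46, due 13, lateness 33
J2: 46→49, due 22, lateness 27
J1: 49→51, due 21, lateness 30
Maximum = 33.
Difference = 22 − 33 = -11.

-11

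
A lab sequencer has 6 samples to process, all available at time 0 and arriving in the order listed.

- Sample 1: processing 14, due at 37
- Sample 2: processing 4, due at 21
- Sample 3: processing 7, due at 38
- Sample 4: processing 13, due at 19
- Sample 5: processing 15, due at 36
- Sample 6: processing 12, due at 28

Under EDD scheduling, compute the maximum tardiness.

EDD (increasing due date): Sample 4 Sample 2 Sample 6 Sample 5 Sample 1 Sample 3.
Sample 4: 0→13, due 19, tardiness 0
Sample 2: 13→17, due 21, tardiness 0
Sample 6: 17→29, due 28, tardiness 1
Sample 5: 29→44, due 36, tardiness 8
Sample 1: 44→58, due 37, tardiness 21
Sample 3: 58→65, due 38, tardiness 27
Maximum = 27.

27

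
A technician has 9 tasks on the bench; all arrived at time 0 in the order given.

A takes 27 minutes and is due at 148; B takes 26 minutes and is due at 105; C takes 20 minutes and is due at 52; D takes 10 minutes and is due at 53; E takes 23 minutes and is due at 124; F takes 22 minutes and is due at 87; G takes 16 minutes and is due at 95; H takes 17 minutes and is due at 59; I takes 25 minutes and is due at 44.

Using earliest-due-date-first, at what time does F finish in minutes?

EDD (increasing due date): I C D H F G B E A.
I: 0→25
C: 25→45
D: 45→55
H: 55→72
F: 72→94

94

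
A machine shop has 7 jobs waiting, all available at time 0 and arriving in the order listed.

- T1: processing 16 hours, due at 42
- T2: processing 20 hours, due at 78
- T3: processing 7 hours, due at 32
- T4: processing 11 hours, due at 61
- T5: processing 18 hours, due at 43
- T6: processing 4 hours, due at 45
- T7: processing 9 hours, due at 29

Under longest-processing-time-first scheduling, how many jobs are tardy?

LPT (decreasing processing time): T2 T5 T1 T4 T7 T3 T6.
T2: 0→20, due 78, tardiness 0
T5: 20→38, due 43, tardiness 0
T1: 38→54, due 42, tardiness 12
T4: 54→65, due 61, tardiness 4
T7: 65→74, due 29, tardiness 45
T3: 74→81, due 32, tardiness 49
T6: 81→85, due 45, tardiness 40
Late jobs: 5.

5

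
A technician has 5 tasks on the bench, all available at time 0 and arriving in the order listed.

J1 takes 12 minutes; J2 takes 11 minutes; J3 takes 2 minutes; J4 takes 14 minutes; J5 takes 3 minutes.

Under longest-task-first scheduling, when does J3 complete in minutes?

42

LPT (decreasing processing time): J4 J1 J2 J5 J3.
J4: 0→14
J1: 14→26
J2: 26→37
J5: 37→40
J3: 40→42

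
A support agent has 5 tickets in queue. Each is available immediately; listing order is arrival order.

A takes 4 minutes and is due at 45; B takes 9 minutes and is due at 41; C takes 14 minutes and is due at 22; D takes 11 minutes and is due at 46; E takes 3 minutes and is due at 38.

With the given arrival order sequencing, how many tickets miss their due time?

FIFO (arrival order): A B C D E.
A: 0→4, due 45, tardiness 0
B: 4→13, due 41, tardiness 0
C: 13→27, due 22, tardiness 5
D: 27→38, due 46, tardiness 0
E: 38→41, due 38, tardiness 3
Late tickets: 2.

2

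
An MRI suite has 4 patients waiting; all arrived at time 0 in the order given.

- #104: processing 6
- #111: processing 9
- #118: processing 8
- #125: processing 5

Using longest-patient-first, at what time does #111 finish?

9

LPT (decreasing processing time): #111 #118 #104 #125.
#111: 0→9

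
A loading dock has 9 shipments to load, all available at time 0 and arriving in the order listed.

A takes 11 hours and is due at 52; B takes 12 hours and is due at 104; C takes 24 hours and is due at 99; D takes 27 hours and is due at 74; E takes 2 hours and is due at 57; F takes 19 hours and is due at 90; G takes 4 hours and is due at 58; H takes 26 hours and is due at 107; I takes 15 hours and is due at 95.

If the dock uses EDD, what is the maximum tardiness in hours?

EDD (increasing due date): A E G D F I C B H.
A: 0→11, due 52, tardiness 0
E: 11→13, due 57, tardiness 0
G: 13→17, due 58, tardiness 0
D: 17→44, due 74, tardiness 0
F: 44→63, due 90, tardiness 0
I: 63→78, due 95, tardiness 0
C: 78→102, due 99, tardiness 3
B: 102→114, due 104, tardiness 10
H: 114→140, due 107, tardiness 33
Maximum = 33.

33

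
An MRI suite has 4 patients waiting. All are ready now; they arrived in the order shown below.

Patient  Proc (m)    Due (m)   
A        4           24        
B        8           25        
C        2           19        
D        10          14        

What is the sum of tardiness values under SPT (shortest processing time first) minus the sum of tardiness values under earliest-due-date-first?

10

SPT (increasing processing time): C A B D.
C: 0→2, due 19, tardiness 0
A: 2→6, due 24, tardiness 0
B: 6→14, due 25, tardiness 0
D: 14→24, due 14, tardiness 10
Sum = 0+0+0+10 = 10.
EDD (increasing due date): D C A B.
D: 0→10, due 14, tardiness 0
C: 10→12, due 19, tardiness 0
A: 12→16, due 24, tardiness 0
B: 16→24, due 25, tardiness 0
Sum = 0+0+0+0 = 0.
Difference = 10 − 0 = 10.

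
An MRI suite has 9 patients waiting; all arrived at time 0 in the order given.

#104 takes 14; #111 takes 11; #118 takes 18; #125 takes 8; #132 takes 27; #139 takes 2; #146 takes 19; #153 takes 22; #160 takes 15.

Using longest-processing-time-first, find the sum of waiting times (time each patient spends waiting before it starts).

706

LPT (decreasing processing time): #132 #153 #146 #118 #160 #104 #111 #125 #139.
#132: waits 0, runs 0→27
#153: waits 27, runs 27→49
#146: waits 49, runs 49→68
#118: waits 68, runs 68→86
#160: waits 86, runs 86→101
#104: waits 101, runs 101→115
#111: waits 115, runs 115→126
#125: waits 126, runs 126→134
#139: waits 134, runs 134→136
Sum = 0+27+49+68+86+101+115+126+134 = 706.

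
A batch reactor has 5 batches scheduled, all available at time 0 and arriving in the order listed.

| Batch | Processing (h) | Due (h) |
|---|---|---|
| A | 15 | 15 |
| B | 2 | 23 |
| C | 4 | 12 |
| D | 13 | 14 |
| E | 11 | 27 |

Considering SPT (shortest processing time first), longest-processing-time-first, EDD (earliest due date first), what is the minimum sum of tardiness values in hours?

46

SPT (increasing processing time): B C E D A.
B: 0→2, due 23, tardiness 0
C: 2→6, due 12, tardiness 0
E: 6→17, due 27, tardiness 0
D: 17→30, due 14, tardiness 16
A: 30→45, due 15, tardiness 30
Sum = 0+0+0+16+30 = 46.
LPT (decreasing processing time): A D E C B.
A: 0→15, due 15, tardiness 0
D: 15→28, due 14, tardiness 14
E: 28→39, due 27, tardiness 12
C: 39→43, due 12, tardiness 31
B: 43→45, due 23, tardiness 22
Sum = 0+14+12+31+22 = 79.
EDD (increasing due date): C D A B E.
C: 0→4, due 12, tardiness 0
D: 4→17, due 14, tardiness 3
A: 17→32, due 15, tardiness 17
B: 32→34, due 23, tardiness 11
E: 34→45, due 27, tardiness 18
Sum = 0+3+17+11+18 = 49.
SPT 46, LPT 79, EDD 49 → minimum 46.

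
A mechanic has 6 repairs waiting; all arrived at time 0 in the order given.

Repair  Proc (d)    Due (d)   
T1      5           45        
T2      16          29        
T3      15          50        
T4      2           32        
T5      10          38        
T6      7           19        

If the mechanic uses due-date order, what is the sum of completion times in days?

185

EDD (increasing due date): T6 T2 T4 T5 T1 T3.
T6: 0→7
T2: 7→23
T4: 23→25
T5: 25→35
T1: 35→40
T3: 40→55
Sum = 7+23+25+35+40+55 = 185.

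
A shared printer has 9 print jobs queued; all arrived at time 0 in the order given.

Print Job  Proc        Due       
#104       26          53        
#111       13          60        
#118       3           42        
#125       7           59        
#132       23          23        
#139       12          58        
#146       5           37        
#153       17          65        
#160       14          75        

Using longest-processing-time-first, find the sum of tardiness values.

LPT (decreasing processing time): #104 #132 #153 #160 #111 #139 #125 #146 #118.
#104: 0→26, due 53, tardiness 0
#132: 26→49, due 23, tardiness 26
#153: 49→66, due 65, tardiness 1
#160: 66→80, due 75, tardiness 5
#111: 80→93, due 60, tardiness 33
#139: 93→105, due 58, tardiness 47
#125: 105→112, due 59, tardiness 53
#146: 112→117, due 37, tardiness 80
#118: 117→120, due 42, tardiness 78
Sum = 0+26+1+5+33+47+53+80+78 = 323.

323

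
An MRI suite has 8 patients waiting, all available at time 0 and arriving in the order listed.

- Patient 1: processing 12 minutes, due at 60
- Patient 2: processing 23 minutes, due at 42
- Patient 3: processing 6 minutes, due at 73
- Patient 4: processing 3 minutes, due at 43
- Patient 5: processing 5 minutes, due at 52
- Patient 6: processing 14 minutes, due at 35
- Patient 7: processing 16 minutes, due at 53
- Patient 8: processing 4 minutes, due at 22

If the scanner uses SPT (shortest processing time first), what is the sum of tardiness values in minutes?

SPT (increasing processing time): Patient 4 Patient 8 Patient 5 Patient 3 Patient 1 Patient 6 Patient 7 Patient 2.
Patient 4: 0→3, due 43, tardiness 0
Patient 8: 3→7, due 22, tardiness 0
Patient 5: 7→12, due 52, tardiness 0
Patient 3: 12→18, due 73, tardiness 0
Patient 1: 18→30, due 60, tardiness 0
Patient 6: 30→44, due 35, tardiness 9
Patient 7: 44→60, due 53, tardiness 7
Patient 2: 60→83, due 42, tardiness 41
Sum = 0+0+0+0+0+9+7+41 = 57.

57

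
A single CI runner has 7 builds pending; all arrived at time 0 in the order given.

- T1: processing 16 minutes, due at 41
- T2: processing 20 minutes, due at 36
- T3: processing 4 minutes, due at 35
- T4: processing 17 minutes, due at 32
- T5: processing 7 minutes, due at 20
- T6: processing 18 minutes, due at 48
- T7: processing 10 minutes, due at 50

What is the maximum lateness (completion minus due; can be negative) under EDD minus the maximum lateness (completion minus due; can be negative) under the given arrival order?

EDD (increasing due date): T5 T4 T3 T2 T1 T6 T7.
T5: 0→7, due 20, lateness -13
T4: 7→24, due 32, lateness -8
T3: 24→28, due 35, lateness -7
T2: 28→48, due 36, lateness 12
T1: 48→64, due 41, lateness 23
T6: 64→82, due 48, lateness 34
T7: 82→92, due 50, lateness 42
Maximum = 42.
FIFO (arrival order): T1 T2 T3 T4 T5 T6 T7.
T1: 0→16, due 41, lateness -25
T2: 16→36, due 36, lateness 0
T3: 36→40, due 35, lateness 5
T4: 40→57, due 32, lateness 25
T5: 57→64, due 20, lateness 44
T6: 64→82, due 48, lateness 34
T7: 82→92, due 50, lateness 42
Maximum = 44.
Difference = 42 − 44 = -2.

-2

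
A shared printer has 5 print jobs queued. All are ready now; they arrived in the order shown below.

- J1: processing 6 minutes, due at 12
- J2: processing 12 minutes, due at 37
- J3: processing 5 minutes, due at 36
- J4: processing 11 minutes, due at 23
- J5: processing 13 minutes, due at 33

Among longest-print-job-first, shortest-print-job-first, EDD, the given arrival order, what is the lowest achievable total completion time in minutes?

119

LPT (decreasing processing time): J5 J2 J4 J1 J3.
J5: 0→13
J2: 13→25
J4: 25→36
J1: 36→42
J3: 42→47
Sum = 13+25+36+42+47 = 163.
SPT (increasing processing time): J3 J1 J4 J2 J5.
J3: 0→5
J1: 5→11
J4: 11→22
J2: 22→34
J5: 34→47
Sum = 5+11+22+34+47 = 119.
EDD (increasing due date): J1 J4 J5 J3 J2.
J1: 0→6
J4: 6→17
J5: 17→30
J3: 30→35
J2: 35→47
Sum = 6+17+30+35+47 = 135.
FIFO (arrival order): J1 J2 J3 J4 J5.
J1: 0→6
J2: 6→18
J3: 18→23
J4: 23→34
J5: 34→47
Sum = 6+18+23+34+47 = 128.
LPT 163, SPT 119, EDD 135, FIFO 128 → minimum 119.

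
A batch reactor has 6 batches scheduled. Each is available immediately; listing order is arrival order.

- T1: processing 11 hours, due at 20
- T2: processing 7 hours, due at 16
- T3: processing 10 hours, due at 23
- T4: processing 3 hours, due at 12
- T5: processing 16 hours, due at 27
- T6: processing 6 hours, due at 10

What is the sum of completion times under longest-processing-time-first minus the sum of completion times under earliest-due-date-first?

LPT (decreasing processing time): T5 T1 T3 T2 T6 T4.
T5: 0→16
T1: 16→27
T3: 27→37
T2: 37→44
T6: 44→50
T4: 50→53
Sum = 16+27+37+44+50+53 = 227.
EDD (increasing due date): T6 T4 T2 T1 T3 T5.
T6: 0→6
T4: 6→9
T2: 9→16
T1: 16→27
T3: 27→37
T5: 37→53
Sum = 6+9+16+27+37+53 = 148.
Difference = 227 − 148 = 79.

79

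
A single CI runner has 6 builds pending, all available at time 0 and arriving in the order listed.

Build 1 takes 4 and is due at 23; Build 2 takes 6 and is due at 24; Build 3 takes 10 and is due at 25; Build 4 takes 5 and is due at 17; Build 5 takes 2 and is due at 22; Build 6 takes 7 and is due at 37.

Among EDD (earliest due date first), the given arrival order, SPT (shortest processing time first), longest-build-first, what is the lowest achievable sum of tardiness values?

2

EDD (increasing due date): Build 4 Build 5 Build 1 Build 2 Build 3 Build 6.
Build 4: 0→5, due 17, tardiness 0
Build 5: 5→7, due 22, tardiness 0
Build 1: 7→11, due 23, tardiness 0
Build 2: 11→17, due 24, tardiness 0
Build 3: 17→27, due 25, tardiness 2
Build 6: 27→34, due 37, tardiness 0
Sum = 0+0+0+0+2+0 = 2.
FIFO (arrival order): Build 1 Build 2 Build 3 Build 4 Build 5 Build 6.
Build 1: 0→4, due 23, tardiness 0
Build 2: 4→10, due 24, tardiness 0
Build 3: 10→20, due 25, tardiness 0
Build 4: 20→25, due 17, tardiness 8
Build 5: 25→27, due 22, tardiness 5
Build 6: 27→34, due 37, tardiness 0
Sum = 0+0+0+8+5+0 = 13.
SPT (increasing processing time): Build 5 Build 1 Build 4 Build 2 Build 6 Build 3.
Build 5: 0→2, due 22, tardiness 0
Build 1: 2→6, due 23, tardiness 0
Build 4: 6→11, due 17, tardiness 0
Build 2: 11→17, due 24, tardiness 0
Build 6: 17→24, due 37, tardiness 0
Build 3: 24→34, due 25, tardiness 9
Sum = 0+0+0+0+0+9 = 9.
LPT (decreasing processing time): Build 3 Build 6 Build 2 Build 4 Build 1 Build 5.
Build 3: 0→10, due 25, tardiness 0
Build 6: 10→17, due 37, tardiness 0
Build 2: 17→23, due 24, tardiness 0
Build 4: 23→28, due 17, tardiness 11
Build 1: 28→32, due 23, tardiness 9
Build 5: 32→34, due 22, tardiness 12
Sum = 0+0+0+11+9+12 = 32.
EDD 2, FIFO 13, SPT 9, LPT 32 → minimum 2.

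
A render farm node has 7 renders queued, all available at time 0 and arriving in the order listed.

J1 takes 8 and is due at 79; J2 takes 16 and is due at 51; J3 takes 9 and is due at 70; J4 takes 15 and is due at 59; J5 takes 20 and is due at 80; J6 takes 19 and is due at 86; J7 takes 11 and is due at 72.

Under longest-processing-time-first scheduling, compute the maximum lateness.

20

LPT (decreasing processing time): J5 J6 J2 J4 J7 J3 J1.
J5: 0→20, due 80, lateness -60
J6: 20→39, due 86, lateness -47
J2: 39→55, due 51, lateness 4
J4: 55→70, due 59, lateness 11
J7: 70→81, due 72, lateness 9
J3: 81→90, due 70, lateness 20
J1: 90→98, due 79, lateness 19
Maximum = 20.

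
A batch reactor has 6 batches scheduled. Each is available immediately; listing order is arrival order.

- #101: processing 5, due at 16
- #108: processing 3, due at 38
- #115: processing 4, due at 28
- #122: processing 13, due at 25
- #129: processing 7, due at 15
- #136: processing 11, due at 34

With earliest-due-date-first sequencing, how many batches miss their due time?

EDD (increasing due date): #129 #101 #122 #115 #136 #108.
#129: 0→7, due 15, tardiness 0
#101: 7→12, due 16, tardiness 0
#122: 12→25, due 25, tardiness 0
#115: 25→29, due 28, tardiness 1
#136: 29→40, due 34, tardiness 6
#108: 40→43, due 38, tardiness 5
Late batches: 3.

3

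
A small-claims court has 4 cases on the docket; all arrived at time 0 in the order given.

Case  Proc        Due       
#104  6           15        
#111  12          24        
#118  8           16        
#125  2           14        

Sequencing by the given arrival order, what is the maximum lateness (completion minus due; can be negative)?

14

FIFO (arrival order): #104 #111 #118 #125.
#104: 0→6, due 15, lateness -9
#111: 6→18, due 24, lateness -6
#118: 18→26, due 16, lateness 10
#125: 26→28, due 14, lateness 14
Maximum = 14.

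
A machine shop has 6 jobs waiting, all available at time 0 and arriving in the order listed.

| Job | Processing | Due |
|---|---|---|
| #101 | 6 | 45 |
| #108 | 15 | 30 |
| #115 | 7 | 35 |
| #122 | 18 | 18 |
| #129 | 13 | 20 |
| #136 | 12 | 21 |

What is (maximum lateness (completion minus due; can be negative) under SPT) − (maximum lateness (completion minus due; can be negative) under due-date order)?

SPT (increasing processing time): #101 #115 #136 #129 #108 #122.
#101: 0→6, due 45, lateness -39
#115: 6→13, due 35, lateness -22
#136: 13→25, due 21, lateness 4
#129: 25→38, due 20, lateness 18
#108: 38→53, due 30, lateness 23
#122: 53→71, due 18, lateness 53
Maximum = 53.
EDD (increasing due date): #122 #129 #136 #108 #115 #101.
#122: 0→18, due 18, lateness 0
#129: 18→31, due 20, lateness 11
#136: 31→43, due 21, lateness 22
#108: 43→58, due 30, lateness 28
#115: 58→65, due 35, lateness 30
#101: 65→71, due 45, lateness 26
Maximum = 30.
Difference = 53 − 30 = 23.

23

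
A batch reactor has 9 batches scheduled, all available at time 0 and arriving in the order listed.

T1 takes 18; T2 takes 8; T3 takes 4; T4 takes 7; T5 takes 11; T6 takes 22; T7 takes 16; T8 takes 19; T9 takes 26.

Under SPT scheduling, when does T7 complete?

46

SPT (increasing processing time): T3 T4 T2 T5 T7 T1 T8 T6 T9.
T3: 0→4
T4: 4→11
T2: 11→19
T5: 19→30
T7: 30→46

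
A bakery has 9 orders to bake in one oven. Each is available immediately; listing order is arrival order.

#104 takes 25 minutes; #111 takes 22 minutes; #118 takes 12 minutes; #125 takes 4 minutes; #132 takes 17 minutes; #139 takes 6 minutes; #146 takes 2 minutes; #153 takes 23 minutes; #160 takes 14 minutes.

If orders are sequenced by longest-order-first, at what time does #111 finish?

LPT (decreasing processing time): #104 #153 #111 #132 #160 #118 #139 #125 #146.
#104: 0→25
#153: 25→48
#111: 48→70

70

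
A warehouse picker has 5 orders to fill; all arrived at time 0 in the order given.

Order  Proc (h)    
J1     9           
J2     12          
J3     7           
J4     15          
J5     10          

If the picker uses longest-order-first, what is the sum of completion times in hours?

LPT (decreasing processing time): J4 J2 J5 J1 J3.
J4: 0→15
J2: 15→27
J5: 27→37
J1: 37→46
J3: 46→53
Sum = 15+27+37+46+53 = 178.

178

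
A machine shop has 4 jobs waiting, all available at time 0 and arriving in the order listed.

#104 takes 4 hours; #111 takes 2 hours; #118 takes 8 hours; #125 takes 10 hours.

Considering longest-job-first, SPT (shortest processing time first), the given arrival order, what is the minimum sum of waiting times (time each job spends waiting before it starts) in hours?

LPT (decreasing processing time): #125 #118 #104 #111.
#125: waits 0, runs 0→10
#118: waits 10, runs 10→18
#104: waits 18, runs 18→22
#111: waits 22, runs 22→24
Sum = 0+10+18+22 = 50.
SPT (increasing processing time): #111 #104 #118 #125.
#111: waits 0, runs 0→2
#104: waits 2, runs 2→6
#118: waits 6, runs 6→14
#125: waits 14, runs 14→24
Sum = 0+2+6+14 = 22.
FIFO (arrival order): #104 #111 #118 #125.
#104: waits 0, runs 0→4
#111: waits 4, runs 4→6
#118: waits 6, runs 6→14
#125: waits 14, runs 14→24
Sum = 0+4+6+14 = 24.
LPT 50, SPT 22, FIFO 24 → minimum 22.

22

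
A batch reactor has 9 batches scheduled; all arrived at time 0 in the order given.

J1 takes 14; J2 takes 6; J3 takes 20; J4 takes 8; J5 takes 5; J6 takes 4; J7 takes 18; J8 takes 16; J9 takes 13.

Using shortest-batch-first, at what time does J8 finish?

SPT (increasing processing time): J6 J5 J2 J4 J9 J1 J8 J7 J3.
J6: 0→4
J5: 4→9
J2: 9→15
J4: 15→23
J9: 23→36
J1: 36→50
J8: 50→66

66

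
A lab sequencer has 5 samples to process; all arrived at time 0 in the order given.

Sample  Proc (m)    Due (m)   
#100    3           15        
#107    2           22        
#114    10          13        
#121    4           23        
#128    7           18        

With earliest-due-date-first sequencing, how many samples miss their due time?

2

EDD (increasing due date): #114 #100 #128 #107 #121.
#114: 0→10, due 13, tardiness 0
#100: 10→13, due 15, tardiness 0
#128: 13→20, due 18, tardiness 2
#107: 20→22, due 22, tardiness 0
#121: 22→26, due 23, tardiness 3
Late samples: 2.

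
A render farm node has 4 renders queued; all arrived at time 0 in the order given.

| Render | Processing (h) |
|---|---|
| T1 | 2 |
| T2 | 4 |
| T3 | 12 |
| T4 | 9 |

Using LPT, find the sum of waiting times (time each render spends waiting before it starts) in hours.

LPT (decreasing processing time): T3 T4 T2 T1.
T3: waits 0, runs 0→12
T4: waits 12, runs 12→21
T2: waits 21, runs 21→25
T1: waits 25, runs 25→27
Sum = 0+12+21+25 = 58.

58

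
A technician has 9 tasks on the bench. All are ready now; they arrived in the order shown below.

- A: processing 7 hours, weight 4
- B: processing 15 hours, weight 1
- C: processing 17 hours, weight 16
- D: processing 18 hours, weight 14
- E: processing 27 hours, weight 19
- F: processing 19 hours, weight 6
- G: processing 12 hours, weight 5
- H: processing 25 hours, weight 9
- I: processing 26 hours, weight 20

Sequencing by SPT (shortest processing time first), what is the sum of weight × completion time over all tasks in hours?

9418

SPT (increasing processing time): A G B C D F H I E.
A: finishes 7, weight 4, w·C = 28
G: finishes 19, weight 5, w·C = 95
B: finishes 34, weight 1, w·C = 34
C: finishes 51, weight 16, w·C = 816
D: finishes 69, weight 14, w·C = 966
F: finishes 88, weight 6, w·C = 528
H: finishes 113, weight 9, w·C = 1017
I: finishes 139, weight 20, w·C = 2780
E: finishes 166, weight 19, w·C = 3154
Sum = 28+95+34+816+966+528+1017+2780+3154 = 9418.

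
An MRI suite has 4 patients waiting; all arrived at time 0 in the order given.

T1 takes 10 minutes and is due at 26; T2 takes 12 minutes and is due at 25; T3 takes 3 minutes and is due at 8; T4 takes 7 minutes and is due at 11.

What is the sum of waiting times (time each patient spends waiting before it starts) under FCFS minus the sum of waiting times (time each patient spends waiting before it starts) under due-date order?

22

FIFO (arrival order): T1 T2 T3 T4.
T1: waits 0, runs 0→10
T2: waits 10, runs 10→22
T3: waits 22, runs 22→25
T4: waits 25, runs 25→32
Sum = 0+10+22+25 = 57.
EDD (increasing due date): T3 T4 T2 T1.
T3: waits 0, runs 0→3
T4: waits 3, runs 3→10
T2: waits 10, runs 10→22
T1: waits 22, runs 22→32
Sum = 0+3+10+22 = 35.
Difference = 57 − 35 = 22.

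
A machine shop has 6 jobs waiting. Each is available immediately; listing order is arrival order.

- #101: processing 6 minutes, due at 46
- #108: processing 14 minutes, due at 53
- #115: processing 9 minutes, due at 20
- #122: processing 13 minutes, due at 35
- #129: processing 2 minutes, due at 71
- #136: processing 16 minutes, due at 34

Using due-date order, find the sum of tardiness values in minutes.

EDD (increasing due date): #115 #136 #122 #101 #108 #129.
#115: 0→9, due 20, tardiness 0
#136: 9→25, due 34, tardiness 0
#122: 25→38, due 35, tardiness 3
#101: 38→44, due 46, tardiness 0
#108: 44→58, due 53, tardiness 5
#129: 58→60, due 71, tardiness 0
Sum = 0+0+3+0+5+0 = 8.

8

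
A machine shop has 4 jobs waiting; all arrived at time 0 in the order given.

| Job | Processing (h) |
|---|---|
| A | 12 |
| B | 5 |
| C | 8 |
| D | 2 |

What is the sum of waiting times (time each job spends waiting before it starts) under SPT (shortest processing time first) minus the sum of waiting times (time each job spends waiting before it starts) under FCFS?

-30

SPT (increasing processing time): D B C A.
D: waits 0, runs 0→2
B: waits 2, runs 2→7
C: waits 7, runs 7→15
A: waits 15, runs 15→27
Sum = 0+2+7+15 = 24.
FIFO (arrival order): A B C D.
A: waits 0, runs 0→12
B: waits 12, runs 12→17
C: waits 17, runs 17→25
D: waits 25, runs 25→27
Sum = 0+12+17+25 = 54.
Difference = 24 − 54 = -30.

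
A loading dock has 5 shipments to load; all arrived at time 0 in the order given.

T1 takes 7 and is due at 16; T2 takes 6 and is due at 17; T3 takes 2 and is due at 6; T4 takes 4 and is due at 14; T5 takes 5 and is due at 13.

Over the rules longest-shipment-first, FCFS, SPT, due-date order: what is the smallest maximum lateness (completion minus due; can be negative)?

LPT (decreasing processing time): T1 T2 T5 T4 T3.
T1: 0→7, due 16, lateness -9
T2: 7→13, due 17, lateness -4
T5: 13→18, due 13, lateness 5
T4: 18→22, due 14, lateness 8
T3: 22→24, due 6, lateness 18
Maximum = 18.
FIFO (arrival order): T1 T2 T3 T4 T5.
T1: 0→7, due 16, lateness -9
T2: 7→13, due 17, lateness -4
T3: 13→15, due 6, lateness 9
T4: 15→19, due 14, lateness 5
T5: 19→24, due 13, lateness 11
Maximum = 11.
SPT (increasing processing time): T3 T4 T5 T2 T1.
T3: 0→2, due 6, lateness -4
T4: 2→6, due 14, lateness -8
T5: 6→11, due 13, lateness -2
T2: 11→17, due 17, lateness 0
T1: 17→24, due 16, lateness 8
Maximum = 8.
EDD (increasing due date): T3 T5 T4 T1 T2.
T3: 0→2, due 6, lateness -4
T5: 2→7, due 13, lateness -6
T4: 7→11, due 14, lateness -3
T1: 11→18, due 16, lateness 2
T2: 18→24, due 17, lateness 7
Maximum = 7.
LPT 18, FIFO 11, SPT 8, EDD 7 → minimum 7.

7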